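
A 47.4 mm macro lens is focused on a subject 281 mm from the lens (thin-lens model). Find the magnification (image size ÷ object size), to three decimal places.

0.203×

Thin lens: 1/f = 1/dₒ + 1/dᵢ → 1/dᵢ = 1/47.4 − 1/281 = 0.0175383 mm⁻¹, so dᵢ ≈ 57.0180 mm.
Magnification m = dᵢ/dₒ = 57.0180/281 ≈ 0.20291.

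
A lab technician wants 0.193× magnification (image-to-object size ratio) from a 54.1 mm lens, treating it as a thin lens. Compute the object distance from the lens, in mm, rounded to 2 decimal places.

334.41 mm

With m = dᵢ/dₒ and 1/f = 1/dₒ + 1/dᵢ, substituting dᵢ = m·dₒ gives 1/f = (1 + 1/m)/dₒ, hence dₒ = f·(1 + 1/m).
dₒ = 54.1 × (1 + 1/0.193) = 54.1 × 6.18135 ≈ 334.411 mm.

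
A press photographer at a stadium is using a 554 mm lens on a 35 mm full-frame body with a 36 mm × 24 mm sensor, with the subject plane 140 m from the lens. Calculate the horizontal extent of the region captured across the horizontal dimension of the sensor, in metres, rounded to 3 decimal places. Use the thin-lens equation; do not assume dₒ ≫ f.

9.061 m

dₒ: 140 m = 140000 mm.
Similar triangles through the lens centre give W/dₒ = w/dᵢ; with 1/f = 1/dₒ + 1/dᵢ this gives W = w·(dₒ − f)/f.
W = 36 mm × (140000 − 554) / 554 = 36 × 251.7076 ≈ 9061.473 mm = 9.06147 m.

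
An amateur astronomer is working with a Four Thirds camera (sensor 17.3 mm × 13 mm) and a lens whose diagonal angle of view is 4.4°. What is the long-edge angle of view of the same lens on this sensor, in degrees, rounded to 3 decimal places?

3.518°

Sensor diagonal = √(17.3² + 13²) = √468.2900 ≈ 21.6400 mm.
From the diagonal AOV: f = 21.6400 / (2·tan(2.2°)) = 21.6400 / 0.07683 ≈ 281.6527 mm.
Long-edge AOV = 2·arctan(17.3 / (2 × 281.6527)) = 2·arctan(0.03071) ≈ 3.5182°.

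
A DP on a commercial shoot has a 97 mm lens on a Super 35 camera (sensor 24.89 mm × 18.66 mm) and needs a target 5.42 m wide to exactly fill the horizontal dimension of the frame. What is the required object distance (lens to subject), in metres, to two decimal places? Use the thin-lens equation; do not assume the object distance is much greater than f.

21.22 m

W: 5.42 m = 5420 mm.
Magnification m = w/W = dᵢ/dₒ; combined with 1/f = 1/dₒ + 1/dᵢ this gives dₒ = f·(1 + W/w).
dₒ = 97 mm × (1 + 5420/24.89) = 97 × 218.7581 ≈ 21219.539 mm = 21.2195 m.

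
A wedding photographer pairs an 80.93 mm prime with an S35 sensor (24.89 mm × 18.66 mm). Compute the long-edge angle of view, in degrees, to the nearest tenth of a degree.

Angle of view α = 2·arctan(w/2f) with w = 24.89 mm and f = 80.93 mm.
w/2f = 0.15377; arctan(0.15377) ≈ 8.7422°, so α ≈ 17.4843°.

17.5°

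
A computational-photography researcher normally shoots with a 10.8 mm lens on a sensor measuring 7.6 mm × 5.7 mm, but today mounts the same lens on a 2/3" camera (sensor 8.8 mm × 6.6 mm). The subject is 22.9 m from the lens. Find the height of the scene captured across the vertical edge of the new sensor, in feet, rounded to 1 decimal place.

45.9 ft

The focal length stays 10.8 mm; the relevant sensor dimension is now h = 6.6 mm. Object distance dₒ = 22.9 m = 22900 mm.
Thin-lens field height W = h·(dₒ − f)/f = 6.6 × (22900 − 10.8)/10.8 ≈ 13987.844 mm = 13987.844/304.8 ft = 45.8919 ft.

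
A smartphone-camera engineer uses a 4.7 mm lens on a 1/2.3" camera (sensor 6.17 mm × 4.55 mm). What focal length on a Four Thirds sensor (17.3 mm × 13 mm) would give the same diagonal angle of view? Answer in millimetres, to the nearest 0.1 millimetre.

13.3 mm

Sensor diagonal = √(6.17² + 4.55²) = √58.7714 ≈ 7.6663 mm.
Sensor diagonal = √(17.3² + 13²) = √468.2900 ≈ 21.6400 mm.
Equal angle of view means equal diagonal/f ratio, so f₂ = f₁ · (diagonal₂/diagonal₁) = 4.7 × 21.6400/7.6663.
f₂ = 4.7 × 2.82276 ≈ 13.267 mm.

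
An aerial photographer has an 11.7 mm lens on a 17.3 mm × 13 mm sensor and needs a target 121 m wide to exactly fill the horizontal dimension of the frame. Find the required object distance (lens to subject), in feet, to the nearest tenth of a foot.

W: 121 m = 121000 mm.
Magnification m = w/W = dᵢ/dₒ; combined with 1/f = 1/dₒ + 1/dᵢ this gives dₒ = f·(1 + W/w).
dₒ = 11.7 mm × (1 + 121000/17.3) = 11.7 × 6995.2197 ≈ 81844.070 mm = 81844.070/304.8 ft = 268.517 ft.

268.5 ft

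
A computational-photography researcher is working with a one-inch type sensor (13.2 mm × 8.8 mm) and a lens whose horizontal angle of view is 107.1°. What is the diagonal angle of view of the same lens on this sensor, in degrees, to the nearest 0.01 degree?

116.85°

From the horizontal AOV: f = 13.2 / (2·tan(53.55°)) = 13.2 / 2.70778 ≈ 4.8748 mm.
Sensor diagonal = √(13.2² + 8.8²) = √251.6800 ≈ 15.8644 mm.
Diagonal AOV = 2·arctan(15.8644 / (2 × 4.8748)) = 2·arctan(1.62718) ≈ 116.8534°.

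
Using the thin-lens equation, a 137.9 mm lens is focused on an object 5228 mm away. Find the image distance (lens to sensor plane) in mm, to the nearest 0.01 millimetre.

141.64 mm

1/dᵢ = 1/f − 1/dₒ = 1/137.9 − 1/5228 = 0.0070604 mm⁻¹.
dᵢ = 1/0.0070604 ≈ 141.6360 mm.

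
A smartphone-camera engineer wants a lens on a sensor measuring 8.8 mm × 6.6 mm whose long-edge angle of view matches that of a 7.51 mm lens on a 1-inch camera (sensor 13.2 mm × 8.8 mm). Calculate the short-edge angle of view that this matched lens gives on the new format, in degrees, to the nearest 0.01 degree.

66.78°

Equal long-edge AOV ⇒ f₂ = f₁ · 8.8/13.2 = 7.51 × 0.66667 ≈ 5.0067 mm.
Short-edge AOV on the new format = 2·arctan(6.6 / (2 × 5.0067)) = 2·arctan(0.65912) ≈ 66.7794°.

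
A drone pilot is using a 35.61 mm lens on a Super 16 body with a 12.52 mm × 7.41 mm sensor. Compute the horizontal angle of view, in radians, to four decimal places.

0.3480 rad

Angle of view α = 2·arctan(w/2f) with w = 12.52 mm and f = 35.61 mm.
w/2f = 0.17579; arctan(0.17579) ≈ 0.1740 rad, so α ≈ 0.3480 rad.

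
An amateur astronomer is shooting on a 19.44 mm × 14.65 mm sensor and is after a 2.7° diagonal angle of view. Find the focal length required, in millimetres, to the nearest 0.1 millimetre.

516.5 mm

Sensor diagonal = √(19.44² + 14.65²) = √592.5361 ≈ 24.3421 mm.
From α = 2·arctan(d/2f) we get f = d / (2·tan(α/2)).
With d = 24.3421 mm and α/2 = 1.35°, tan(α/2) ≈ 0.02357, so f ≈ 24.3421 / 0.04713 ≈ 516.4591 mm.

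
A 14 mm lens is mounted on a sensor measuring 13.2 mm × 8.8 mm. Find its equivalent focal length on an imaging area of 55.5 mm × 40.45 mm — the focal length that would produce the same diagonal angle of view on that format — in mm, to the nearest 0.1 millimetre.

Sensor diagonal = √(13.2² + 8.8²) = √251.6800 ≈ 15.8644 mm.
Sensor diagonal = √(55.5² + 40.45²) = √4716.4525 ≈ 68.6764 mm.
Equal angle of view means equal diagonal/f ratio, so f₂ = f₁ · (diagonal₂/diagonal₁) = 14 × 68.6764/15.8644.
f₂ = 14 × 4.32896 ≈ 60.605 mm.

60.6 mm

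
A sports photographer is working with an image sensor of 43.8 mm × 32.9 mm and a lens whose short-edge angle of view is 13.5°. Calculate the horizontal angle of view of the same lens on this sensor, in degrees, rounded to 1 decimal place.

From the short-edge AOV: f = 32.9 / (2·tan(6.75°)) = 32.9 / 0.23672 ≈ 138.9853 mm.
Horizontal AOV = 2·arctan(43.8 / (2 × 138.9853)) = 2·arctan(0.15757) ≈ 17.9090°.

17.9°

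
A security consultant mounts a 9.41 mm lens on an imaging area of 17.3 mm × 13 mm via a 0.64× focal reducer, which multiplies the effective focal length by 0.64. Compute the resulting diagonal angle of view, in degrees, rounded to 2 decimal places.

121.80°

Effective focal length f = 9.41 × 0.64 = 6.0224 mm.
Sensor diagonal = √(17.3² + 13²) = √468.2900 ≈ 21.6400 mm.
α = 2·arctan(21.640 / (2 × 6.0224)) = 2·arctan(1.79663) ≈ 121.7995°.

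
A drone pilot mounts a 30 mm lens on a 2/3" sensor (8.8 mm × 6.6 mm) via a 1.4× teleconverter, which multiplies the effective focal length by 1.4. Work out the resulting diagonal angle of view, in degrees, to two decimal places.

14.92°

Effective focal length f = 30 × 1.4 = 42 mm.
Sensor diagonal = √(8.8² + 6.6²) = √121.0000 ≈ 11.0000 mm.
α = 2·arctan(11.000 / (2 × 42)) = 2·arctan(0.13095) ≈ 14.9211°.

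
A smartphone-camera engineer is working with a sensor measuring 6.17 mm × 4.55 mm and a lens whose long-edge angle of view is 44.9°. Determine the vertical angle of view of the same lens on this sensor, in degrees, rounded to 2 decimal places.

33.89°

From the long-edge AOV: f = 6.17 / (2·tan(22.45°)) = 6.17 / 0.82638 ≈ 7.4663 mm.
Vertical AOV = 2·arctan(4.55 / (2 × 7.4663)) = 2·arctan(0.30470) ≈ 33.8923°.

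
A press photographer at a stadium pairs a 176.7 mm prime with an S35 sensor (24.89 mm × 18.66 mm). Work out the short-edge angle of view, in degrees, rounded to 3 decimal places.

6.045°

Angle of view α = 2·arctan(h/2f) with h = 18.66 mm and f = 176.7 mm.
h/2f = 0.05280; arctan(0.05280) ≈ 3.0225°, so α ≈ 6.0450°.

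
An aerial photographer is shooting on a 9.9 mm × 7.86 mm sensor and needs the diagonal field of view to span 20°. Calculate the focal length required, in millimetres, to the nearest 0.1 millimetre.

35.8 mm

Sensor diagonal = √(9.9² + 7.86²) = √159.7896 ≈ 12.6408 mm.
From α = 2·arctan(d/2f) we get f = d / (2·tan(α/2)).
With d = 12.6408 mm and α/2 = 10°, tan(α/2) ≈ 0.17633, so f ≈ 12.6408 / 0.35265 ≈ 35.8447 mm.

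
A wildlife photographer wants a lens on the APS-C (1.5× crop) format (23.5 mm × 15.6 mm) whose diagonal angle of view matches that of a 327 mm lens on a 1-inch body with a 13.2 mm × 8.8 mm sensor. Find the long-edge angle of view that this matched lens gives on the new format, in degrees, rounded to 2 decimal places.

Sensor diagonal = √(13.2² + 8.8²) = √251.6800 ≈ 15.8644 mm.
Sensor diagonal = √(23.5² + 15.6²) = √795.6100 ≈ 28.2066 mm.
Equal diagonal AOV ⇒ f₂ = f₁ · 28.2066/15.8644 = 327 × 1.77798 ≈ 581.3980 mm.
Long-edge AOV on the new format = 2·arctan(23.5 / (2 × 581.3980)) = 2·arctan(0.02021) ≈ 2.3156°.

2.32°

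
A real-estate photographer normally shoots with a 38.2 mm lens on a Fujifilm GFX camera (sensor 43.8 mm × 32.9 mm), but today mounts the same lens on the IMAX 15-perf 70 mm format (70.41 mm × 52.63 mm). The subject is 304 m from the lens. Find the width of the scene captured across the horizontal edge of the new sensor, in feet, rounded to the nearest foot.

1838 ft

The focal length stays 38.2 mm; the relevant sensor dimension is now w = 70.41 mm. Object distance dₒ = 304 m = 304000 mm.
Thin-lens field width W = w·(dₒ − f)/f = 70.41 × (304000 − 38.2)/38.2 ≈ 560260.480 mm = 560260.480/304.8 ft = 1838.12 ft.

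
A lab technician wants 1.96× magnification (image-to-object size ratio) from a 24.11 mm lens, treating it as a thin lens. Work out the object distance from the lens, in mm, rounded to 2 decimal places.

With m = dᵢ/dₒ and 1/f = 1/dₒ + 1/dᵢ, substituting dᵢ = m·dₒ gives 1/f = (1 + 1/m)/dₒ, hence dₒ = f·(1 + 1/m).
dₒ = 24.11 × (1 + 1/1.96) = 24.11 × 1.51020 ≈ 36.411 mm.

36.41 mm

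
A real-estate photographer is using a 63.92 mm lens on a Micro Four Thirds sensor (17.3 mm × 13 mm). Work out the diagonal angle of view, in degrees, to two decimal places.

Sensor diagonal = √(17.3² + 13²) = √468.2900 ≈ 21.6400 mm.
Angle of view α = 2·arctan(d/2f) with d = 21.6400 mm and f = 63.92 mm.
d/2f = 0.16927; arctan(0.16927) ≈ 9.6076°, so α ≈ 19.2152°.

19.22°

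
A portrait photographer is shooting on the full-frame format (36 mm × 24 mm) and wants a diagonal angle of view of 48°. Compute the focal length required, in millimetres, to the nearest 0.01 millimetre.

48.59 mm

Sensor diagonal = √(36² + 24²) = √1872.0000 ≈ 43.2666 mm.
From α = 2·arctan(d/2f) we get f = d / (2·tan(α/2)).
With d = 43.2666 mm and α/2 = 24°, tan(α/2) ≈ 0.44523, so f ≈ 43.2666 / 0.89046 ≈ 48.5892 mm.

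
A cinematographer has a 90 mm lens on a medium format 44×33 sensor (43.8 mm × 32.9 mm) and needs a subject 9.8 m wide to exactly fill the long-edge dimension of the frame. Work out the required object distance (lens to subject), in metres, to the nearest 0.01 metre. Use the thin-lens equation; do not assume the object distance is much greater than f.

W: 9.8 m = 9800 mm.
Magnification m = w/W = dᵢ/dₒ; combined with 1/f = 1/dₒ + 1/dᵢ this gives dₒ = f·(1 + W/w).
dₒ = 90 mm × (1 + 9800/43.8) = 90 × 224.7443 ≈ 20226.986 mm = 20.227 m.

20.23 m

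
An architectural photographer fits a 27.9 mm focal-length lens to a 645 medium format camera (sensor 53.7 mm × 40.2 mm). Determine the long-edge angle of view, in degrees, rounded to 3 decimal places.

87.803°

Angle of view α = 2·arctan(w/2f) with w = 53.7 mm and f = 27.9 mm.
w/2f = 0.96237; arctan(0.96237) ≈ 43.9013°, so α ≈ 87.8026°.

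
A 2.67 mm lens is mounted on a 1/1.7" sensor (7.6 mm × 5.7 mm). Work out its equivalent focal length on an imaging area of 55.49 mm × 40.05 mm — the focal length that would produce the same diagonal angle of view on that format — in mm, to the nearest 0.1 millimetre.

Sensor diagonal = √(7.6² + 5.7²) = √90.2500 ≈ 9.5000 mm.
Sensor diagonal = √(55.49² + 40.05²) = √4683.1426 ≈ 68.4335 mm.
Equal angle of view means equal diagonal/f ratio, so f₂ = f₁ · (diagonal₂/diagonal₁) = 2.67 × 68.4335/9.5000.
f₂ = 2.67 × 7.20353 ≈ 19.233 mm.

19.2 mm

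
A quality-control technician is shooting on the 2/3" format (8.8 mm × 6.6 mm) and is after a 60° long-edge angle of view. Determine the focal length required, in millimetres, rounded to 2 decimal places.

7.62 mm

From α = 2·arctan(w/2f) we get f = w / (2·tan(α/2)).
With w = 8.8 mm and α/2 = 30°, tan(α/2) ≈ 0.57735, so f ≈ 8.8 / 1.15470 ≈ 7.6210 mm.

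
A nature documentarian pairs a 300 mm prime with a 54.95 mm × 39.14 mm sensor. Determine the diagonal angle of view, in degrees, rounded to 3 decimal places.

12.831°

Sensor diagonal = √(54.95² + 39.14²) = √4551.4421 ≈ 67.4644 mm.
Angle of view α = 2·arctan(d/2f) with d = 67.4644 mm and f = 300 mm.
d/2f = 0.11244; arctan(0.11244) ≈ 6.4154°, so α ≈ 12.8309°.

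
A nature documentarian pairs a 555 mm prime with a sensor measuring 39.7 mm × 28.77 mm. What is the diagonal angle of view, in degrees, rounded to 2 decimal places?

5.06°

Sensor diagonal = √(39.7² + 28.77²) = √2403.8029 ≈ 49.0286 mm.
Angle of view α = 2·arctan(d/2f) with d = 49.0286 mm and f = 555 mm.
d/2f = 0.04417; arctan(0.04417) ≈ 2.5291°, so α ≈ 5.0582°.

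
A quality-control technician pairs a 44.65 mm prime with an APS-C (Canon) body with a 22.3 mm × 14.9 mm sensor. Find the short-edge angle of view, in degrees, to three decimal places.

Angle of view α = 2·arctan(h/2f) with h = 14.9 mm and f = 44.65 mm.
h/2f = 0.16685; arctan(0.16685) ≈ 9.4727°, so α ≈ 18.9455°.

18.945°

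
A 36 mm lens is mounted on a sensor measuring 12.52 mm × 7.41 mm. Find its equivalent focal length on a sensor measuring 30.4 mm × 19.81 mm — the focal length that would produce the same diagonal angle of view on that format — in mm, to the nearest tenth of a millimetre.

Sensor diagonal = √(12.52² + 7.41²) = √211.6585 ≈ 14.5485 mm.
Sensor diagonal = √(30.4² + 19.81²) = √1316.5961 ≈ 36.2849 mm.
Equal angle of view means equal diagonal/f ratio, so f₂ = f₁ · (diagonal₂/diagonal₁) = 36 × 36.2849/14.5485.
f₂ = 36 × 2.49407 ≈ 89.786 mm.

89.8 mm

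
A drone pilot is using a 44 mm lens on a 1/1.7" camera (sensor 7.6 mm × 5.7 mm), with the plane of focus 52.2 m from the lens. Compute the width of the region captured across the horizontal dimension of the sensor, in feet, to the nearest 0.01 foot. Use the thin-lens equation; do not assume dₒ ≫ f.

29.56 ft

dₒ: 52.2 m = 52200 mm.
Similar triangles through the lens centre give W/dₒ = w/dᵢ; with 1/f = 1/dₒ + 1/dᵢ this gives W = w·(dₒ − f)/f.
W = 7.6 mm × (52200 − 44) / 44 = 7.6 × 1185.3636 ≈ 9008.764 mm = 9008.764/304.8 ft = 29.5563 ft.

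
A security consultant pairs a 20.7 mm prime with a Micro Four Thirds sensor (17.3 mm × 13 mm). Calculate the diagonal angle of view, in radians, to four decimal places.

0.9633 rad

Sensor diagonal = √(17.3² + 13²) = √468.2900 ≈ 21.6400 mm.
Angle of view α = 2·arctan(d/2f) with d = 21.6400 mm and f = 20.7 mm.
d/2f = 0.52271; arctan(0.52271) ≈ 0.4816 rad, so α ≈ 0.9633 rad.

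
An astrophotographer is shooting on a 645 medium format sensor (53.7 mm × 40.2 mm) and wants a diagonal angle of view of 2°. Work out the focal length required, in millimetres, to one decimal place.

Sensor diagonal = √(53.7² + 40.2²) = √4499.7300 ≈ 67.0800 mm.
From α = 2·arctan(d/2f) we get f = d / (2·tan(α/2)).
With d = 67.0800 mm and α/2 = 1°, tan(α/2) ≈ 0.01746, so f ≈ 67.0800 / 0.03491 ≈ 1921.5061 mm.

1921.5 mm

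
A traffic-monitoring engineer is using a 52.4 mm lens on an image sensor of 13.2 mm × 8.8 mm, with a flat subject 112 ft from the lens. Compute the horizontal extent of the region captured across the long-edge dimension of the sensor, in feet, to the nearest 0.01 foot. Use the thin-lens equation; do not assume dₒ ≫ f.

28.17 ft

dₒ: 112 ft × 304.8 mm/ft = 34137.60 mm.
Similar triangles through the lens centre give W/dₒ = w/dᵢ; with 1/f = 1/dₒ + 1/dᵢ this gives W = w·(dₒ − f)/f.
W = 13.2 mm × (34137.6 − 52.4) / 52.4 = 13.2 × 650.4809 ≈ 8586.348 mm = 8586.348/304.8 ft = 28.1704 ft.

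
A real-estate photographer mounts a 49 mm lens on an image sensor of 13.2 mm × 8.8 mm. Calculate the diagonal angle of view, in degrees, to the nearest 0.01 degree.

18.39°

Sensor diagonal = √(13.2² + 8.8²) = √251.6800 ≈ 15.8644 mm.
Angle of view α = 2·arctan(d/2f) with d = 15.8644 mm and f = 49 mm.
d/2f = 0.16188; arctan(0.16188) ≈ 9.1954°, so α ≈ 18.3908°.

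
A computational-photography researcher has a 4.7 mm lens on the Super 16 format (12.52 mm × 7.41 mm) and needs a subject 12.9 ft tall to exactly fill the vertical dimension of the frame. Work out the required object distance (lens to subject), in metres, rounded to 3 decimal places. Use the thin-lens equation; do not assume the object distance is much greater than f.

W: 12.9 ft × 304.8 mm/ft = 3931.92 mm.
Magnification m = h/W = dᵢ/dₒ; combined with 1/f = 1/dₒ + 1/dᵢ this gives dₒ = f·(1 + W/h).
dₒ = 4.7 mm × (1 + 3931.92/7.41) = 4.7 × 531.6235 ≈ 2498.630 mm = 2.49863 m.

2.499 m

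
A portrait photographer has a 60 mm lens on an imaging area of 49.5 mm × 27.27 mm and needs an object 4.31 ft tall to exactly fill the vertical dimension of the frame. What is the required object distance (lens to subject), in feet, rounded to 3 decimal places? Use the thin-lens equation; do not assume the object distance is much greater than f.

W: 4.31 ft × 304.8 mm/ft = 1313.69 mm.
Magnification m = h/W = dᵢ/dₒ; combined with 1/f = 1/dₒ + 1/dᵢ this gives dₒ = f·(1 + W/h).
dₒ = 60 mm × (1 + 1313.69/27.27) = 60 × 49.1734 ≈ 2950.403 mm = 2950.403/304.8 ft = 9.6798 ft.

9.680 ft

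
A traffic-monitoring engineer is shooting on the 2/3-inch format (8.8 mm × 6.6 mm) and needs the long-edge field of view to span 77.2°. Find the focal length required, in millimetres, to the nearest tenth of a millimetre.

5.5 mm

From α = 2·arctan(w/2f) we get f = w / (2·tan(α/2)).
With w = 8.8 mm and α/2 = 38.6°, tan(α/2) ≈ 0.79829, so f ≈ 8.8 / 1.59658 ≈ 5.5118 mm.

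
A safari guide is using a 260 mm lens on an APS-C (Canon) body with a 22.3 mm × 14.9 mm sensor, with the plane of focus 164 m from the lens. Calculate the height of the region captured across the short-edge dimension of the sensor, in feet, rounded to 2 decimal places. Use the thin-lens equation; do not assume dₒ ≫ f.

30.79 ft

dₒ: 164 m = 164000 mm.
Similar triangles through the lens centre give W/dₒ = h/dᵢ; with 1/f = 1/dₒ + 1/dᵢ this gives W = h·(dₒ − f)/f.
W = 14.9 mm × (164000 − 260) / 260 = 14.9 × 629.7692 ≈ 9383.562 mm = 9383.562/304.8 ft = 30.786 ft.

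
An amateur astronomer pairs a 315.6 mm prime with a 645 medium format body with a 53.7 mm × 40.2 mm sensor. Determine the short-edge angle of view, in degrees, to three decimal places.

Angle of view α = 2·arctan(h/2f) with h = 40.2 mm and f = 315.6 mm.
h/2f = 0.06369; arctan(0.06369) ≈ 3.6441°, so α ≈ 7.2883°.

7.288°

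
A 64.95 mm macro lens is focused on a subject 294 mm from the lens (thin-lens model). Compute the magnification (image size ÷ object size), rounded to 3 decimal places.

Thin lens: 1/f = 1/dₒ + 1/dᵢ → 1/dᵢ = 1/64.95 − 1/294 = 0.0119951 mm⁻¹, so dᵢ ≈ 83.3674 mm.
Magnification m = dᵢ/dₒ = 83.3674/294 ≈ 0.28356.

0.284×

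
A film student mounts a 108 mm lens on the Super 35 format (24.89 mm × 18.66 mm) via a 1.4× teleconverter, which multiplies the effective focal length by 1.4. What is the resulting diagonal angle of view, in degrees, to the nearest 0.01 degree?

11.75°

Effective focal length f = 108 × 1.4 = 151.2 mm.
Sensor diagonal = √(24.89² + 18.66²) = √967.7077 ≈ 31.1080 mm.
α = 2·arctan(31.108 / (2 × 151.2)) = 2·arctan(0.10287) ≈ 11.7468°.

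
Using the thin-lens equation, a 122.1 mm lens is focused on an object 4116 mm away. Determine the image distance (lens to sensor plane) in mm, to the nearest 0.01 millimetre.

1/dᵢ = 1/f − 1/dₒ = 1/122.1 − 1/4116 = 0.0079471 mm⁻¹.
dᵢ = 1/0.0079471 ≈ 125.8328 mm.

125.83 mm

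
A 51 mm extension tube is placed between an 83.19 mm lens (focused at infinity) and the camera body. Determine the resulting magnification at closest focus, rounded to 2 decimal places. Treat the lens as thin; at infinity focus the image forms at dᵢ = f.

0.61×

The tube moves the image plane from f to f + e, so dᵢ = 83.19 + 51 = 134.19 mm. Focus is achieved when 1/f = 1/dₒ + 1/dᵢ, giving dₒ = 1/(1/f − 1/(f+e)).
Magnification m = dᵢ/dₒ = (f+e)·(1/f − 1/(f+e)) = e/f = 51/83.19 ≈ 0.6131.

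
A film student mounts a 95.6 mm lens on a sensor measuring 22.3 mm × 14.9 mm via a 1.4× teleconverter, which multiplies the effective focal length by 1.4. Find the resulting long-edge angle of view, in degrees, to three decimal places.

9.524°

Effective focal length f = 95.6 × 1.4 = 133.84 mm.
α = 2·arctan(22.3 / (2 × 133.84)) = 2·arctan(0.08331) ≈ 9.5244°.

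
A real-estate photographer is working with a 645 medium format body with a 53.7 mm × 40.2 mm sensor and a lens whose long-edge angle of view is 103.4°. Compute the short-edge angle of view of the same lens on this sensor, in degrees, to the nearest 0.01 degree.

86.94°

From the long-edge AOV: f = 53.7 / (2·tan(51.7°)) = 53.7 / 2.53244 ≈ 21.2049 mm.
Short-edge AOV = 2·arctan(40.2 / (2 × 21.2049)) = 2·arctan(0.94790) ≈ 86.9356°.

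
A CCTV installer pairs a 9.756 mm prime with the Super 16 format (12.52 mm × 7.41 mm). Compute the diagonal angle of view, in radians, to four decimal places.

1.2814 rad

Sensor diagonal = √(12.52² + 7.41²) = √211.6585 ≈ 14.5485 mm.
Angle of view α = 2·arctan(d/2f) with d = 14.5485 mm and f = 9.756 mm.
d/2f = 0.74562; arctan(0.74562) ≈ 0.6407 rad, so α ≈ 1.2814 rad.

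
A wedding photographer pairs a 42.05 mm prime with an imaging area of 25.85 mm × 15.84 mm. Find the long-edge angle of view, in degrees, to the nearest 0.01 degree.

34.17°

Angle of view α = 2·arctan(w/2f) with w = 25.85 mm and f = 42.05 mm.
w/2f = 0.30737; arctan(0.30737) ≈ 17.0860°, so α ≈ 34.1719°.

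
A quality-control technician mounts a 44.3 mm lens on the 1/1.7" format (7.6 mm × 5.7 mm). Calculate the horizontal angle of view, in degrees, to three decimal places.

9.806°

Angle of view α = 2·arctan(w/2f) with w = 7.6 mm and f = 44.3 mm.
w/2f = 0.08578; arctan(0.08578) ≈ 4.9028°, so α ≈ 9.8055°.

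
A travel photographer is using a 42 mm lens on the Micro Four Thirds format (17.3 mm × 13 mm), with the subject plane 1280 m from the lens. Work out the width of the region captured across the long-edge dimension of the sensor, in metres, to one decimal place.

527.2 m

dₒ: 1280 m = 1.28e+06 mm.
Similar triangles through the lens centre give W/dₒ = w/dᵢ; with 1/f = 1/dₒ + 1/dᵢ this gives W = w·(dₒ − f)/f.
W = 17.3 mm × (1.28e+06 − 42) / 42 = 17.3 × 30475.1905 ≈ 527220.795 mm = 527.221 m.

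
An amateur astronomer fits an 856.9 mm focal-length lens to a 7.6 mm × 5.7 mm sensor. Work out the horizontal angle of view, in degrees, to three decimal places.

0.508°

Angle of view α = 2·arctan(w/2f) with w = 7.6 mm and f = 856.9 mm.
w/2f = 0.00443; arctan(0.00443) ≈ 0.2541°, so α ≈ 0.5082°.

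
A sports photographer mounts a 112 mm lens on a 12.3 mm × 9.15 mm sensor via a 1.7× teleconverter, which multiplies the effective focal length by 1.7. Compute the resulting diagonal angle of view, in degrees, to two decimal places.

Effective focal length f = 112 × 1.7 = 190.4 mm.
Sensor diagonal = √(12.3² + 9.15²) = √235.0125 ≈ 15.3301 mm.
α = 2·arctan(15.330 / (2 × 190.4)) = 2·arctan(0.04026) ≈ 4.6107°.

4.61°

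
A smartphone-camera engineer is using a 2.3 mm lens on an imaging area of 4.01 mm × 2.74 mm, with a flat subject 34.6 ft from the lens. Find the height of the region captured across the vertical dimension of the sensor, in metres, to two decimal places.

12.56 m

dₒ: 34.6 ft × 304.8 mm/ft = 10546.08 mm.
Similar triangles through the lens centre give W/dₒ = h/dᵢ; with 1/f = 1/dₒ + 1/dᵢ this gives W = h·(dₒ − f)/f.
W = 2.74 mm × (10546.1 − 2.3) / 2.3 = 2.74 × 4584.2520 ≈ 12560.851 mm = 12.5609 m.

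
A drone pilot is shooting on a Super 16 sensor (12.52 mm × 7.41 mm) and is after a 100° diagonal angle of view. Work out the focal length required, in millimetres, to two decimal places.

Sensor diagonal = √(12.52² + 7.41²) = √211.6585 ≈ 14.5485 mm.
From α = 2·arctan(d/2f) we get f = d / (2·tan(α/2)).
With d = 14.5485 mm and α/2 = 50°, tan(α/2) ≈ 1.19175, so f ≈ 14.5485 / 2.38351 ≈ 6.1038 mm.

6.10 mm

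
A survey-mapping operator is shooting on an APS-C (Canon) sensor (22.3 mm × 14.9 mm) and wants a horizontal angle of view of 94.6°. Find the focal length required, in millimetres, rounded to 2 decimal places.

From α = 2·arctan(w/2f) we get f = w / (2·tan(α/2)).
With w = 22.3 mm and α/2 = 47.3°, tan(α/2) ≈ 1.08369, so f ≈ 22.3 / 2.16738 ≈ 10.2889 mm.

10.29 mm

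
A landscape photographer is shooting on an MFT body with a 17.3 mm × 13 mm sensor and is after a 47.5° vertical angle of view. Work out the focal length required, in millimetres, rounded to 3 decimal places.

From α = 2·arctan(h/2f) we get f = h / (2·tan(α/2)).
With h = 13 mm and α/2 = 23.75°, tan(α/2) ≈ 0.44001, so f ≈ 13 / 0.88002 ≈ 14.7724 mm.

14.772 mm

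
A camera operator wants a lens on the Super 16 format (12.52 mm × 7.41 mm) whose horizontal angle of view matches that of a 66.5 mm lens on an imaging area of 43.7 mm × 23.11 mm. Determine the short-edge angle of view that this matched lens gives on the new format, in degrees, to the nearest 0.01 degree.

Equal horizontal AOV ⇒ f₂ = f₁ · 12.52/43.7 = 66.5 × 0.28650 ≈ 19.0522 mm.
Short-edge AOV on the new format = 2·arctan(7.41 / (2 × 19.0522)) = 2·arctan(0.19447) ≈ 22.0095°.

22.01°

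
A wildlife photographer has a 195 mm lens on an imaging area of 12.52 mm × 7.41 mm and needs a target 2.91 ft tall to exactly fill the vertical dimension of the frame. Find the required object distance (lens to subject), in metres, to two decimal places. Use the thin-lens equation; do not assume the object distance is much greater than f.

23.54 m

W: 2.91 ft × 304.8 mm/ft = 886.97 mm.
Magnification m = h/W = dᵢ/dₒ; combined with 1/f = 1/dₒ + 1/dᵢ this gives dₒ = f·(1 + W/h).
dₒ = 195 mm × (1 + 886.968/7.41) = 195 × 120.6988 ≈ 23536.262 mm = 23.5363 m.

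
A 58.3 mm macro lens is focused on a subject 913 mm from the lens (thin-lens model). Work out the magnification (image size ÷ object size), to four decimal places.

Thin lens: 1/f = 1/dₒ + 1/dᵢ → 1/dᵢ = 1/58.3 − 1/913 = 0.0160574 mm⁻¹, so dᵢ ≈ 62.2767 mm.
Magnification m = dᵢ/dₒ = 62.2767/913 ≈ 0.06821.

0.0682×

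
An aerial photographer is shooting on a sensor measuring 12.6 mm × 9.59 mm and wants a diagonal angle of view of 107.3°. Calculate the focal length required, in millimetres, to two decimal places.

5.83 mm

Sensor diagonal = √(12.6² + 9.59²) = √250.7281 ≈ 15.8344 mm.
From α = 2·arctan(d/2f) we get f = d / (2·tan(α/2)).
With d = 15.8344 mm and α/2 = 53.65°, tan(α/2) ≈ 1.35885, so f ≈ 15.8344 / 2.71770 ≈ 5.8264 mm.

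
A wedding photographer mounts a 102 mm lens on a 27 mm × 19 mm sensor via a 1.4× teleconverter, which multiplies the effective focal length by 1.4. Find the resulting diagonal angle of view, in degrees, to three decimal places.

Effective focal length f = 102 × 1.4 = 142.8 mm.
Sensor diagonal = √(27² + 19²) = √1090.0000 ≈ 33.0151 mm.
α = 2·arctan(33.015 / (2 × 142.8)) = 2·arctan(0.11560) ≈ 13.1882°.

13.188°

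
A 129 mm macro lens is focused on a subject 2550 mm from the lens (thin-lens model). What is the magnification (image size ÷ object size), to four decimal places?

0.0533×

Thin lens: 1/f = 1/dₒ + 1/dᵢ → 1/dᵢ = 1/129 − 1/2550 = 0.0073598 mm⁻¹, so dᵢ ≈ 135.8736 mm.
Magnification m = dᵢ/dₒ = 135.8736/2550 ≈ 0.05328.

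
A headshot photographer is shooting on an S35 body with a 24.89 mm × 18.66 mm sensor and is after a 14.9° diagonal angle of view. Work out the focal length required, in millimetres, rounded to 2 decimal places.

118.95 mm

Sensor diagonal = √(24.89² + 18.66²) = √967.7077 ≈ 31.1080 mm.
From α = 2·arctan(d/2f) we get f = d / (2·tan(α/2)).
With d = 31.1080 mm and α/2 = 7.45°, tan(α/2) ≈ 0.13076, so f ≈ 31.1080 / 0.26153 ≈ 118.9464 mm.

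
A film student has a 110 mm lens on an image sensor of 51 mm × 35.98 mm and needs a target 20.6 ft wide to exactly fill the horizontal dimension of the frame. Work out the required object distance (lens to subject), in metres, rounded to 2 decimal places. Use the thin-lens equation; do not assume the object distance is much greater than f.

13.65 m

W: 20.6 ft × 304.8 mm/ft = 6278.88 mm.
Magnification m = w/W = dᵢ/dₒ; combined with 1/f = 1/dₒ + 1/dᵢ this gives dₒ = f·(1 + W/w).
dₒ = 110 mm × (1 + 6278.88/51) = 110 × 124.1153 ≈ 13652.682 mm = 13.6527 m.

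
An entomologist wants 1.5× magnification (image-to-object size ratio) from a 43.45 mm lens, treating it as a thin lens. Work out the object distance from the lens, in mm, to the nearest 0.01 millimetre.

With m = dᵢ/dₒ and 1/f = 1/dₒ + 1/dᵢ, substituting dᵢ = m·dₒ gives 1/f = (1 + 1/m)/dₒ, hence dₒ = f·(1 + 1/m).
dₒ = 43.45 × (1 + 1/1.5) = 43.45 × 1.66667 ≈ 72.417 mm.

72.42 mm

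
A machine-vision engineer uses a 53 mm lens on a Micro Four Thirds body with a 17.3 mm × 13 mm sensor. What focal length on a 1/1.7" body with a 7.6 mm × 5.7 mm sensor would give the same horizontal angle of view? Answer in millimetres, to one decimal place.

23.3 mm

Equal angle of view means equal width/f ratio, so f₂ = f₁ · (width₂/width₁) = 53 × 7.6/17.3.
f₂ = 53 × 0.43931 ≈ 23.283 mm.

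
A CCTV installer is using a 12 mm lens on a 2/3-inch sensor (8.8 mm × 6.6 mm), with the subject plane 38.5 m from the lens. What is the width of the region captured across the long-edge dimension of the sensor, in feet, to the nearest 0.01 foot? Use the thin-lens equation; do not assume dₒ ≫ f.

92.60 ft

dₒ: 38.5 m = 38500 mm.
Similar triangles through the lens centre give W/dₒ = w/dᵢ; with 1/f = 1/dₒ + 1/dᵢ this gives W = w·(dₒ − f)/f.
W = 8.8 mm × (38500 − 12) / 12 = 8.8 × 3207.3333 ≈ 28224.533 mm = 28224.533/304.8 ft = 92.6002 ft.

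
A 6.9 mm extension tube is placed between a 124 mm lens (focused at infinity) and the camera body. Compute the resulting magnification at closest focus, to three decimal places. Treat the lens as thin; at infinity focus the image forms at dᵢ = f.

The tube moves the image plane from f to f + e, so dᵢ = 124 + 6.9 = 130.9 mm. Focus is achieved when 1/f = 1/dₒ + 1/dᵢ, giving dₒ = 1/(1/f − 1/(f+e)).
Magnification m = dᵢ/dₒ = (f+e)·(1/f − 1/(f+e)) = e/f = 6.9/124 ≈ 0.0556.

0.056×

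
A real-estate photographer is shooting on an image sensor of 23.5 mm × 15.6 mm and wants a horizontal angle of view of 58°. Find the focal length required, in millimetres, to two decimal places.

21.20 mm

From α = 2·arctan(w/2f) we get f = w / (2·tan(α/2)).
With w = 23.5 mm and α/2 = 29°, tan(α/2) ≈ 0.55431, so f ≈ 23.5 / 1.10862 ≈ 21.1976 mm.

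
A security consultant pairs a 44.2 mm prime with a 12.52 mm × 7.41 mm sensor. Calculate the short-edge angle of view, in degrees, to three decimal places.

Angle of view α = 2·arctan(h/2f) with h = 7.41 mm and f = 44.2 mm.
h/2f = 0.08382; arctan(0.08382) ≈ 4.7915°, so α ≈ 9.5831°.

9.583°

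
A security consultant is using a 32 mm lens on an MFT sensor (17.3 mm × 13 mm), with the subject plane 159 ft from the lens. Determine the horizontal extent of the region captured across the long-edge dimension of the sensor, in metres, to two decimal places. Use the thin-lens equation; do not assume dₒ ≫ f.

26.18 m

dₒ: 159 ft × 304.8 mm/ft = 48463.20 mm.
Similar triangles through the lens centre give W/dₒ = w/dᵢ; with 1/f = 1/dₒ + 1/dᵢ this gives W = w·(dₒ − f)/f.
W = 17.3 mm × (48463.2 − 32) / 32 = 17.3 × 1513.4750 ≈ 26183.117 mm = 26.1831 m.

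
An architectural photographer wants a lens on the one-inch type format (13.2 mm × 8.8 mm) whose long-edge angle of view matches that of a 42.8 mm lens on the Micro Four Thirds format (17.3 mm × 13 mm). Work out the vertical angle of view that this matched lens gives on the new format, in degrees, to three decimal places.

15.347°

Equal long-edge AOV ⇒ f₂ = f₁ · 13.2/17.3 = 42.8 × 0.76301 ≈ 32.6566 mm.
Vertical AOV on the new format = 2·arctan(8.8 / (2 × 32.6566)) = 2·arctan(0.13474) ≈ 15.3471°.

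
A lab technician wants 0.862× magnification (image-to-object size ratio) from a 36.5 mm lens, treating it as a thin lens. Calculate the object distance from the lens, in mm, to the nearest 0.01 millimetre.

78.84 mm

With m = dᵢ/dₒ and 1/f = 1/dₒ + 1/dᵢ, substituting dᵢ = m·dₒ gives 1/f = (1 + 1/m)/dₒ, hence dₒ = f·(1 + 1/m).
dₒ = 36.5 × (1 + 1/0.862) = 36.5 × 2.16009 ≈ 78.843 mm.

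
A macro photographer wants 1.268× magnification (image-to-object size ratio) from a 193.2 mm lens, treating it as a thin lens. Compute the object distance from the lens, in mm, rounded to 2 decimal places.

With m = dᵢ/dₒ and 1/f = 1/dₒ + 1/dᵢ, substituting dᵢ = m·dₒ gives 1/f = (1 + 1/m)/dₒ, hence dₒ = f·(1 + 1/m).
dₒ = 193.2 × (1 + 1/1.268) = 193.2 × 1.78864 ≈ 345.566 mm.

345.57 mm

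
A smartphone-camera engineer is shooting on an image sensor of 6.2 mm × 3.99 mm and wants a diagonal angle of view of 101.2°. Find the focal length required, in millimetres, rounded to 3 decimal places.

Sensor diagonal = √(6.2² + 3.99²) = √54.3601 ≈ 7.3729 mm.
From α = 2·arctan(d/2f) we get f = d / (2·tan(α/2)).
With d = 7.3729 mm and α/2 = 50.6°, tan(α/2) ≈ 1.21742, so f ≈ 7.3729 / 2.43484 ≈ 3.0281 mm.

3.028 mm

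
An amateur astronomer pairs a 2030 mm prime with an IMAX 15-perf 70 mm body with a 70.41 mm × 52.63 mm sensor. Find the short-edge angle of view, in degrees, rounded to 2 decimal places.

Angle of view α = 2·arctan(h/2f) with h = 52.63 mm and f = 2030 mm.
h/2f = 0.01296; arctan(0.01296) ≈ 0.7427°, so α ≈ 1.4854°.

1.49°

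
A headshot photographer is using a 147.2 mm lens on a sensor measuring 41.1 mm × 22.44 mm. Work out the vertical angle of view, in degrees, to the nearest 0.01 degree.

Angle of view α = 2·arctan(h/2f) with h = 22.44 mm and f = 147.2 mm.
h/2f = 0.07622; arctan(0.07622) ≈ 4.3588°, so α ≈ 8.7176°.

8.72°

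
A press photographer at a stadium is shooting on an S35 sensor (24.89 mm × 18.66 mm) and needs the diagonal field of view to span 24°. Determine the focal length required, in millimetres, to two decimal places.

Sensor diagonal = √(24.89² + 18.66²) = √967.7077 ≈ 31.1080 mm.
From α = 2·arctan(d/2f) we get f = d / (2·tan(α/2)).
With d = 31.1080 mm and α/2 = 12°, tan(α/2) ≈ 0.21256, so f ≈ 31.1080 / 0.42511 ≈ 73.1758 mm.

73.18 mm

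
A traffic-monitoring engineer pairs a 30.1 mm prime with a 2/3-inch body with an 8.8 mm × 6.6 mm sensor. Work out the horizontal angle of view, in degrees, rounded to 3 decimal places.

Angle of view α = 2·arctan(w/2f) with w = 8.8 mm and f = 30.1 mm.
w/2f = 0.14618; arctan(0.14618) ≈ 8.3166°, so α ≈ 16.6331°.

16.633°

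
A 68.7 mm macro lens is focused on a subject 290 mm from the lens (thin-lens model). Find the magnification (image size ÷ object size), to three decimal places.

Thin lens: 1/f = 1/dₒ + 1/dᵢ → 1/dᵢ = 1/68.7 − 1/290 = 0.0111078 mm⁻¹, so dᵢ ≈ 90.0271 mm.
Magnification m = dᵢ/dₒ = 90.0271/290 ≈ 0.31044.

0.310×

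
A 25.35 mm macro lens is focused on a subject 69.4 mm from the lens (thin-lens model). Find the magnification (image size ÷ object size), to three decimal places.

Thin lens: 1/f = 1/dₒ + 1/dᵢ → 1/dᵢ = 1/25.35 − 1/69.4 = 0.0250385 mm⁻¹, so dᵢ ≈ 39.9385 mm.
Magnification m = dᵢ/dₒ = 39.9385/69.4 ≈ 0.57548.

0.575×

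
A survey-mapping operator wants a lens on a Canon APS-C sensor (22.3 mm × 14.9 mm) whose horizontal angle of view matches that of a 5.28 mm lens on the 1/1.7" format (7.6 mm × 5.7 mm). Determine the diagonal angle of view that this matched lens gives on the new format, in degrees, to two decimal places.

Equal horizontal AOV ⇒ f₂ = f₁ · 22.3/7.6 = 5.28 × 2.93421 ≈ 15.4926 mm.
Sensor diagonal = √(22.3² + 14.9²) = √719.3000 ≈ 26.8198 mm.
Diagonal AOV on the new format = 2·arctan(26.8198 / (2 × 15.4926)) = 2·arctan(0.86557) ≈ 81.7567°.

81.76°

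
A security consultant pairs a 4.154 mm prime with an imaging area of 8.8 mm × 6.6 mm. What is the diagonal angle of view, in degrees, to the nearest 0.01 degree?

Sensor diagonal = √(8.8² + 6.6²) = √121.0000 ≈ 11.0000 mm.
Angle of view α = 2·arctan(d/2f) with d = 11.0000 mm and f = 4.154 mm.
d/2f = 1.32403; arctan(1.32403) ≈ 52.9372°, so α ≈ 105.8745°.

105.87°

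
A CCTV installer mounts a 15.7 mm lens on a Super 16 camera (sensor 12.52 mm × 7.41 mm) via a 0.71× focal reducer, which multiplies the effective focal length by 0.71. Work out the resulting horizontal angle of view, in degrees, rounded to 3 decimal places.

Effective focal length f = 15.7 × 0.71 = 11.147 mm.
α = 2·arctan(12.52 / (2 × 11.147)) = 2·arctan(0.56159) ≈ 58.6359°.

58.636°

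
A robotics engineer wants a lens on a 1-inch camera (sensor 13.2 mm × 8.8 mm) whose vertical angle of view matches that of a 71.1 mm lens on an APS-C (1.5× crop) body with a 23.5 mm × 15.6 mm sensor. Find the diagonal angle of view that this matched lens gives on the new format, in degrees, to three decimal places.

Equal vertical AOV ⇒ f₂ = f₁ · 8.8/15.6 = 71.1 × 0.56410 ≈ 40.1077 mm.
Sensor diagonal = √(13.2² + 8.8²) = √251.6800 ≈ 15.8644 mm.
Diagonal AOV on the new format = 2·arctan(15.8644 / (2 × 40.1077)) = 2·arctan(0.19777) ≈ 22.3744°.

22.374°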